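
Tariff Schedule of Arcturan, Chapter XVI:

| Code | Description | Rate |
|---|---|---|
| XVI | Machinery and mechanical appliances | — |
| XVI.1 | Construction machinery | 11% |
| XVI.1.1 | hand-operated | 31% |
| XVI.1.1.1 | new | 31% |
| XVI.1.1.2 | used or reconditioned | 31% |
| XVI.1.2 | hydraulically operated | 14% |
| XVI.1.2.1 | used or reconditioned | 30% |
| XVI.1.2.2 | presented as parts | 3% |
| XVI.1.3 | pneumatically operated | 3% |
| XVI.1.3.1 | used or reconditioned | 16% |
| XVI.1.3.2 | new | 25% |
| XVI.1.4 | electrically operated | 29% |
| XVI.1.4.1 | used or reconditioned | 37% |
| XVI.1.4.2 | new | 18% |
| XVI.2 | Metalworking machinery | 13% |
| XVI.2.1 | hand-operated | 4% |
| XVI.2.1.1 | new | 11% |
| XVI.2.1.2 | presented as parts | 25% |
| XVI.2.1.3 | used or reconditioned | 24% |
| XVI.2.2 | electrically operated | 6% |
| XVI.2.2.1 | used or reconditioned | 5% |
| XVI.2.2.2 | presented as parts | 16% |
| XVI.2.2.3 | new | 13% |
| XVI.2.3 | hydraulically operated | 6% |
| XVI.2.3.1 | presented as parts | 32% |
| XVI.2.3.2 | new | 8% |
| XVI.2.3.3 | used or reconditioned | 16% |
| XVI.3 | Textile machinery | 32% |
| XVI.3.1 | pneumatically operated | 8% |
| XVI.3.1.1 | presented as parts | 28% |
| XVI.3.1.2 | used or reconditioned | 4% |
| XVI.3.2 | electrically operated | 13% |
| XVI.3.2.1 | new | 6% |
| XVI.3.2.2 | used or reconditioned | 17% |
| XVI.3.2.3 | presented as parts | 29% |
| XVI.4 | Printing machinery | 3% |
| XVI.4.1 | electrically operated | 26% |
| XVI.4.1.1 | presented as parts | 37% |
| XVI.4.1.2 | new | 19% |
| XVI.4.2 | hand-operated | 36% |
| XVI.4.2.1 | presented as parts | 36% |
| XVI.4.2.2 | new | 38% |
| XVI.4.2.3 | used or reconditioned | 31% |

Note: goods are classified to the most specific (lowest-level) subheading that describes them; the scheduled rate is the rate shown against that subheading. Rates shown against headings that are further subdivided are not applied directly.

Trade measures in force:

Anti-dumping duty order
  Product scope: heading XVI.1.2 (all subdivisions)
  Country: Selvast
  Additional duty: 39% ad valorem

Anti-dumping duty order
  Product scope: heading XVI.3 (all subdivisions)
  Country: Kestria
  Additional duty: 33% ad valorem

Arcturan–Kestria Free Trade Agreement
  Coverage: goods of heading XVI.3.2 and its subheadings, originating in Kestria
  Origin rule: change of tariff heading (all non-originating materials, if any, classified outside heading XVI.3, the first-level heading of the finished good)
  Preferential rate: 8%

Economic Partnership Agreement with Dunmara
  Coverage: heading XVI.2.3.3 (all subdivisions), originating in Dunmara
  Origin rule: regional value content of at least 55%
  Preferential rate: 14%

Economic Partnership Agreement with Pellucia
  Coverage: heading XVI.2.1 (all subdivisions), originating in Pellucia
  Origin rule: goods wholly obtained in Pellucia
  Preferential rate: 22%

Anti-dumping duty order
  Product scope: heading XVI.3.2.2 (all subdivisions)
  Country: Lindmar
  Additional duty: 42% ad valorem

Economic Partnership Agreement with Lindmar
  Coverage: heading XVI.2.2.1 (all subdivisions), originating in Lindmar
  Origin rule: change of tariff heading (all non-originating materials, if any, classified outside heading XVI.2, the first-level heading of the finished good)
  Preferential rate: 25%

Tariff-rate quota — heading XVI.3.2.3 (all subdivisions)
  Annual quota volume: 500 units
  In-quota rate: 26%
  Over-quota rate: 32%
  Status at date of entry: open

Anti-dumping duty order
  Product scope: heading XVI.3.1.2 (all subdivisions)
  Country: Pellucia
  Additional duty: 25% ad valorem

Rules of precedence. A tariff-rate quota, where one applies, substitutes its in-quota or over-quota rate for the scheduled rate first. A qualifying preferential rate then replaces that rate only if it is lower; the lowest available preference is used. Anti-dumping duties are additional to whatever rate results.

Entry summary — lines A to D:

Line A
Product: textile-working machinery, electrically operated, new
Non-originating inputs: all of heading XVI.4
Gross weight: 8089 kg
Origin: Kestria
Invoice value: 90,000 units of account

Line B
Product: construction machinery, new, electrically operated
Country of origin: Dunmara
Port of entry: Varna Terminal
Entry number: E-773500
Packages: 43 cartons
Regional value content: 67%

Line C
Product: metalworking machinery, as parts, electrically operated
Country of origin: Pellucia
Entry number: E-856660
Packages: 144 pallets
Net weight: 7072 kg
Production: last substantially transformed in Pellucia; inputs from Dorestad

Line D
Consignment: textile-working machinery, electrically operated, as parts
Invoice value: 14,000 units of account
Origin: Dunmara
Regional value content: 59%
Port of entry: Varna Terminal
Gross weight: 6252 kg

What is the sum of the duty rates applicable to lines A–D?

99%

Line A: textile-working → XVI.3; electrically operated → XVI.3.2; new → XVI.3.2.1. Scheduled 6%. Kestria agreement on XVI.3.2: CTH met → 8% available; preference 8% not lower than 6% → no reduction; anti-dumping (Kestria, XVI.3): +33%; total 6% + 33% = 39%. → 39%.
Line B: construction → XVI.1; electrically operated → XVI.1.4; new → XVI.1.4.2. Scheduled 18%. Dunmara agreement on XVI.2.3.3: XVI.1.4.2 not covered. → 18%.
Line C: metalworking → XVI.2; electrically operated → XVI.2.2; as parts → XVI.2.2.2. Scheduled 16%. Pellucia agreement on XVI.2.1: XVI.2.2.2 not covered. → 16%.
Line D: textile-working → XVI.3; electrically operated → XVI.3.2; as parts → XVI.3.2.3. Scheduled 29%. quota on XVI.3.2.3 open → in-quota 26%; Dunmara agreement on XVI.2.3.3: XVI.3.2.3 not covered. → 26%.
Sum: 39% + 18% + 16% + 26% = 99%.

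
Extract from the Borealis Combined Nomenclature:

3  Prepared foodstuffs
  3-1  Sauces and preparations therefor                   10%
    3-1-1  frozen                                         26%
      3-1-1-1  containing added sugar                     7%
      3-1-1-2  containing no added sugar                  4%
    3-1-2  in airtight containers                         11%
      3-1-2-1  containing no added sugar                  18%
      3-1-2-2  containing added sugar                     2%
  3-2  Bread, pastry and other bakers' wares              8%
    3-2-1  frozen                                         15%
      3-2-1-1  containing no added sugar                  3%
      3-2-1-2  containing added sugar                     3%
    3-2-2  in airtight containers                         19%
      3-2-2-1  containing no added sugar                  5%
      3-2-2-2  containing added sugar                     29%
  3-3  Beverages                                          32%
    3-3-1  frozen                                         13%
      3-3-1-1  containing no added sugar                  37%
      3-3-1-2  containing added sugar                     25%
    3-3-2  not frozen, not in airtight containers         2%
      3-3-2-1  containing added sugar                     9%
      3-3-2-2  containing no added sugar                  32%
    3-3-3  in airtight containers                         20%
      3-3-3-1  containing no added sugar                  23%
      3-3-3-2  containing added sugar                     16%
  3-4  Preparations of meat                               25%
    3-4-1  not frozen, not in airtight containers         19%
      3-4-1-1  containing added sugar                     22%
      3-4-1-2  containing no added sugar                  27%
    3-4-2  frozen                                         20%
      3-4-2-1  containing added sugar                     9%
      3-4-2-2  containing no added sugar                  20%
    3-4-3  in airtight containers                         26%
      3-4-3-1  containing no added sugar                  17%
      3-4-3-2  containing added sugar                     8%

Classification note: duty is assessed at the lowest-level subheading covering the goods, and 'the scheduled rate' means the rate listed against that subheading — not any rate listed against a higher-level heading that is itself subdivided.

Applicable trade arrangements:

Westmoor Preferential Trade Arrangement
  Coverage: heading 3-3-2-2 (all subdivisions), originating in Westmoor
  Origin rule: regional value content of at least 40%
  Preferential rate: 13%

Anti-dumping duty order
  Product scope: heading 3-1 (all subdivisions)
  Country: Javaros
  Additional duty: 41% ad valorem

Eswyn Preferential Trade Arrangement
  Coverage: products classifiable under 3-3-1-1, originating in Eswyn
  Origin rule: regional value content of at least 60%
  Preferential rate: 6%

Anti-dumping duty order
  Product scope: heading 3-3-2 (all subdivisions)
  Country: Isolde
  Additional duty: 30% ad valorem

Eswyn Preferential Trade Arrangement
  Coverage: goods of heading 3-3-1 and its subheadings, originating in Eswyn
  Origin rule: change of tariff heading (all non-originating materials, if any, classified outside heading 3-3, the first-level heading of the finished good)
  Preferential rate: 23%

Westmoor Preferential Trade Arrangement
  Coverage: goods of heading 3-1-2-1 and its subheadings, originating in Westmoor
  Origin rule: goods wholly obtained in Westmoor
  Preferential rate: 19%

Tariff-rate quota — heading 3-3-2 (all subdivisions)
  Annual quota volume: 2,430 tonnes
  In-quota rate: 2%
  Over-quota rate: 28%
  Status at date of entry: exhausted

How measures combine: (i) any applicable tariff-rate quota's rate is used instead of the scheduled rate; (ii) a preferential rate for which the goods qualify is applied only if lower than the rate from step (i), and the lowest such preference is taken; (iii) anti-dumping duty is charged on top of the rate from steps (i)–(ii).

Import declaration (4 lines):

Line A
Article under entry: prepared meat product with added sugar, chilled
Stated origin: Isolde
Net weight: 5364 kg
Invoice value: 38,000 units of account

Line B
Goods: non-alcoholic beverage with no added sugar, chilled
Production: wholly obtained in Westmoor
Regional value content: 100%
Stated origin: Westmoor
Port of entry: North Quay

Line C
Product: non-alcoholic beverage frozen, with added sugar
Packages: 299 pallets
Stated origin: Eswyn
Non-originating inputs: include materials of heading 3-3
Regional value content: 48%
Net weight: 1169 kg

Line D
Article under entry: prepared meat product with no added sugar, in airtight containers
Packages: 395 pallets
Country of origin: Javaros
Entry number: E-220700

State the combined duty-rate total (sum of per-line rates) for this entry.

Line A: prepared meat product → 3-4; chilled → 3-4-1; with added sugar → 3-4-1-1. Scheduled 22%. No special measure applies. → 22%.
Line B: non-alcoholic beverage → 3-3; chilled → 3-3-2; with no added sugar → 3-3-2-2. Scheduled 32%. quota on 3-3-2 exhausted → over-quota 28%; Westmoor agreement on 3-3-2-2: RVC ≥ 40% → 13% available; Westmoor agreement on 3-1-2-1: 3-3-2-2 not covered; preferential 13%. → 13%.
Line C: non-alcoholic beverage → 3-3; frozen → 3-3-1; with added sugar → 3-3-1-2. Scheduled 25%. Eswyn agreement on 3-3-1-1: 3-3-1-2 not covered; Eswyn agreement on 3-3-1: CTH not met. → 25%.
Line D: prepared meat product → 3-4; in airtight containers → 3-4-3; with no added sugar → 3-4-3-1. Scheduled 17%. No special measure applies. → 17%.
Sum: 22% + 13% + 25% + 17% = 77%.

77%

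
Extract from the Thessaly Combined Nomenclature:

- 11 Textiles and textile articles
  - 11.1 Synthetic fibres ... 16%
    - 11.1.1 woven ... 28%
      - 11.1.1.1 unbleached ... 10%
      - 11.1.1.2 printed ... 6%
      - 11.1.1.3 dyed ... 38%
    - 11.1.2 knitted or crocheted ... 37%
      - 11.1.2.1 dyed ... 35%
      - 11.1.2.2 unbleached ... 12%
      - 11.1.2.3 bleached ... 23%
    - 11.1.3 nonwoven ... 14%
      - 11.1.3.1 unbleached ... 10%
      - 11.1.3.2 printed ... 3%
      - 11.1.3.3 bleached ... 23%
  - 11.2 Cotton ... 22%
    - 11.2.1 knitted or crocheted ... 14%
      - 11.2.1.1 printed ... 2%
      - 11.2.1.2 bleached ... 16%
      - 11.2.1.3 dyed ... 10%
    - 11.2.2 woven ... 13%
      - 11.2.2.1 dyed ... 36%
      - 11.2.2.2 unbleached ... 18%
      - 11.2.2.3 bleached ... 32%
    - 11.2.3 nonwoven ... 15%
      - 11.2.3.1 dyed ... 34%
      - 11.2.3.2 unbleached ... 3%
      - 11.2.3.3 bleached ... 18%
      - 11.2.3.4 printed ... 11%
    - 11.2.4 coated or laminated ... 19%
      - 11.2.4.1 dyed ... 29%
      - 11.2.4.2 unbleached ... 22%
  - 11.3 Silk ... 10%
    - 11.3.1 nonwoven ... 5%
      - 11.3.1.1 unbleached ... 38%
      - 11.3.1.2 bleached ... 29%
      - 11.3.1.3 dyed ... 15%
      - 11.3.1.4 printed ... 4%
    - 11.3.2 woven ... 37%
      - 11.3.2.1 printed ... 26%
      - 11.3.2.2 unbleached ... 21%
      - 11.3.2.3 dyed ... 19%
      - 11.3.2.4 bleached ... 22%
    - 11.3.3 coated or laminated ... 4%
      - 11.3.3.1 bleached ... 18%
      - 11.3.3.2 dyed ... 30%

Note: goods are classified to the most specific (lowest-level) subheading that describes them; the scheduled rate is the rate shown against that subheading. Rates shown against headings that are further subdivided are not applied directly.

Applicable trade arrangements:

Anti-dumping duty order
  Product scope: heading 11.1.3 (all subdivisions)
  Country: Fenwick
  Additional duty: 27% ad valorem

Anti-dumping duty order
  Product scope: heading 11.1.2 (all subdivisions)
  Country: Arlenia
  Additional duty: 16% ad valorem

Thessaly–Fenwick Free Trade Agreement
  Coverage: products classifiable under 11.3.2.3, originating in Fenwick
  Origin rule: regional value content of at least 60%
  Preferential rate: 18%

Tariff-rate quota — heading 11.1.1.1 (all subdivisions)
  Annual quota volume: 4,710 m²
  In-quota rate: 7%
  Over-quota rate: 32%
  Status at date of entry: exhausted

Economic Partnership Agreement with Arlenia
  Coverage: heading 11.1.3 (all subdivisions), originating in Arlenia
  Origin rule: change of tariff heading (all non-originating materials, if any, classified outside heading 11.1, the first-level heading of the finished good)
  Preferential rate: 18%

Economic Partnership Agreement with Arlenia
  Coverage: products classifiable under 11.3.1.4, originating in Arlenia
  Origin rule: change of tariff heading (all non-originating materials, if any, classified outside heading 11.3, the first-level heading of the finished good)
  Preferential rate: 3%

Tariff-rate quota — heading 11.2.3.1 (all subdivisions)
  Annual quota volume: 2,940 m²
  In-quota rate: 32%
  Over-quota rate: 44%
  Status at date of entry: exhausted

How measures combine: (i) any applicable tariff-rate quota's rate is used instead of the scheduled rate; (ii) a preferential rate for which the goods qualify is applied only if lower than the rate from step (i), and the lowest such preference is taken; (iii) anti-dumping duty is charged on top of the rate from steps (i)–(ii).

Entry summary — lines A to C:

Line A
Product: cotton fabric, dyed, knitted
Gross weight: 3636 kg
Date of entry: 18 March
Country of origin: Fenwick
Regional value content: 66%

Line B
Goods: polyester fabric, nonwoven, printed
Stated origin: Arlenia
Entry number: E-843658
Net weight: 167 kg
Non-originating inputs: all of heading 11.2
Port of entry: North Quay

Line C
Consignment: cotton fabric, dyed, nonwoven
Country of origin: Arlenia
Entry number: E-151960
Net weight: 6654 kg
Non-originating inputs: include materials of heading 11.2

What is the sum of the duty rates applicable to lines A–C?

57%

Line A: cotton → 11.2; knitted → 11.2.1; dyed → 11.2.1.3. Scheduled 10%. Fenwick agreement on 11.3.2.3: 11.2.1.3 not covered. → 10%.
Line B: polyester → 11.1; nonwoven → 11.1.3; printed → 11.1.3.2. Scheduled 3%. Arlenia agreement on 11.1.3: CTH met → 18% available; Arlenia agreement on 11.3.1.4: 11.1.3.2 not covered; preference 18% not lower than 3% → no reduction. → 3%.
Line C: cotton → 11.2; nonwoven → 11.2.3; dyed → 11.2.3.1. Scheduled 34%. quota on 11.2.3.1 exhausted → over-quota 44%; Arlenia agreement on 11.1.3: 11.2.3.1 not covered; Arlenia agreement on 11.3.1.4: 11.2.3.1 not covered. → 44%.
Sum: 10% + 3% + 44% = 57%.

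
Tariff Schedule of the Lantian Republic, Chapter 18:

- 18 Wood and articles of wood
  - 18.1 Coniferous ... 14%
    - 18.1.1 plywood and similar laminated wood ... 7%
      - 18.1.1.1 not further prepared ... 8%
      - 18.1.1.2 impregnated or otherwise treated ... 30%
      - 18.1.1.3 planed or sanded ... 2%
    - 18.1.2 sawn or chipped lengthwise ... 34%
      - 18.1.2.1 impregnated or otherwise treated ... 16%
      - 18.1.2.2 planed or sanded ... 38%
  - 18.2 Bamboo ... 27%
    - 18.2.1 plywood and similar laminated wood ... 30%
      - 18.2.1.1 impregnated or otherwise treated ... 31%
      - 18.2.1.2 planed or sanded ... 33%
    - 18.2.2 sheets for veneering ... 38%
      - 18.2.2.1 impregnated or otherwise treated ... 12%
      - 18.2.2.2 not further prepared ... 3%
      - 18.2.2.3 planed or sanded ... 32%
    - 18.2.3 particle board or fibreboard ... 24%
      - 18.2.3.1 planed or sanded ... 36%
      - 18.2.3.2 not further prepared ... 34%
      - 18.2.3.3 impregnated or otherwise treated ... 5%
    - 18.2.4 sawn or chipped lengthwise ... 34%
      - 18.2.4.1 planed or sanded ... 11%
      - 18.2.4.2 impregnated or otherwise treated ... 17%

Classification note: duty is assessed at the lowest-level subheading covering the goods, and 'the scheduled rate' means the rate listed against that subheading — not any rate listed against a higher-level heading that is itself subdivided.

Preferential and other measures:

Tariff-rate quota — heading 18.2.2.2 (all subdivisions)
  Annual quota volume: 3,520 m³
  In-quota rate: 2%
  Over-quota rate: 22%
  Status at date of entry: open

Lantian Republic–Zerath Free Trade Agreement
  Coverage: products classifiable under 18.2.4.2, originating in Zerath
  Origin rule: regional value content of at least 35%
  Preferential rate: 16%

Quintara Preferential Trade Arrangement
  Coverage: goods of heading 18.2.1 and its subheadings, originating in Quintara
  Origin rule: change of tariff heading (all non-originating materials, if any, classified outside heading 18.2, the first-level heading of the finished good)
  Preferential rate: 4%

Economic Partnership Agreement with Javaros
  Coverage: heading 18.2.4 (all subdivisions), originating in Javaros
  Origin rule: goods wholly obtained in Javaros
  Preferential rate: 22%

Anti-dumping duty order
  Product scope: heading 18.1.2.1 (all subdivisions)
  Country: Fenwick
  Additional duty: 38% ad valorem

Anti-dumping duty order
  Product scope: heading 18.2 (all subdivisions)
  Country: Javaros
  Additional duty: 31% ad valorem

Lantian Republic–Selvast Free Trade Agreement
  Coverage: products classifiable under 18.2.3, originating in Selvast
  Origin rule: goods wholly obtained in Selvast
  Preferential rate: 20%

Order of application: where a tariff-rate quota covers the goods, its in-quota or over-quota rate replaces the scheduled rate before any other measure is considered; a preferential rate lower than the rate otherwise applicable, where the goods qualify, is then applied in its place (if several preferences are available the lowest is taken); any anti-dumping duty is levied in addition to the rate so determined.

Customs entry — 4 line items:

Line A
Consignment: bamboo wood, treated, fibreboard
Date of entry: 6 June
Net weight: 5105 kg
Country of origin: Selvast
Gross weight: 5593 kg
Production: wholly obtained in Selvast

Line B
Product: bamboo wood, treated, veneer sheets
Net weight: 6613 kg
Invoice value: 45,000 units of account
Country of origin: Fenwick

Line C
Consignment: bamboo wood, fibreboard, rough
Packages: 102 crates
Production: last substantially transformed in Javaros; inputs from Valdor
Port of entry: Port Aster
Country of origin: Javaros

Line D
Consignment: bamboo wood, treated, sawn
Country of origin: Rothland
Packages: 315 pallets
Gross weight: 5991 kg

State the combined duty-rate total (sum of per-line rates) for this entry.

99%

Line A: bamboo → 18.2; fibreboard → 18.2.3; treated → 18.2.3.3. Scheduled 5%. Selvast agreement on 18.2.3: wholly obtained → 20% available; preference 20% not lower than 5% → no reduction. → 5%.
Line B: bamboo → 18.2; veneer sheets → 18.2.2; treated → 18.2.2.1. Scheduled 12%. No special measure applies. → 12%.
Line C: bamboo → 18.2; fibreboard → 18.2.3; rough → 18.2.3.2. Scheduled 34%. Javaros agreement on 18.2.4: 18.2.3.2 not covered; anti-dumping (Javaros, 18.2): +31%; total 34% + 31% = 65%. → 65%.
Line D: bamboo → 18.2; sawn → 18.2.4; treated → 18.2.4.2. Scheduled 17%. No special measure applies. → 17%.
Sum: 5% + 12% + 65% + 17% = 99%.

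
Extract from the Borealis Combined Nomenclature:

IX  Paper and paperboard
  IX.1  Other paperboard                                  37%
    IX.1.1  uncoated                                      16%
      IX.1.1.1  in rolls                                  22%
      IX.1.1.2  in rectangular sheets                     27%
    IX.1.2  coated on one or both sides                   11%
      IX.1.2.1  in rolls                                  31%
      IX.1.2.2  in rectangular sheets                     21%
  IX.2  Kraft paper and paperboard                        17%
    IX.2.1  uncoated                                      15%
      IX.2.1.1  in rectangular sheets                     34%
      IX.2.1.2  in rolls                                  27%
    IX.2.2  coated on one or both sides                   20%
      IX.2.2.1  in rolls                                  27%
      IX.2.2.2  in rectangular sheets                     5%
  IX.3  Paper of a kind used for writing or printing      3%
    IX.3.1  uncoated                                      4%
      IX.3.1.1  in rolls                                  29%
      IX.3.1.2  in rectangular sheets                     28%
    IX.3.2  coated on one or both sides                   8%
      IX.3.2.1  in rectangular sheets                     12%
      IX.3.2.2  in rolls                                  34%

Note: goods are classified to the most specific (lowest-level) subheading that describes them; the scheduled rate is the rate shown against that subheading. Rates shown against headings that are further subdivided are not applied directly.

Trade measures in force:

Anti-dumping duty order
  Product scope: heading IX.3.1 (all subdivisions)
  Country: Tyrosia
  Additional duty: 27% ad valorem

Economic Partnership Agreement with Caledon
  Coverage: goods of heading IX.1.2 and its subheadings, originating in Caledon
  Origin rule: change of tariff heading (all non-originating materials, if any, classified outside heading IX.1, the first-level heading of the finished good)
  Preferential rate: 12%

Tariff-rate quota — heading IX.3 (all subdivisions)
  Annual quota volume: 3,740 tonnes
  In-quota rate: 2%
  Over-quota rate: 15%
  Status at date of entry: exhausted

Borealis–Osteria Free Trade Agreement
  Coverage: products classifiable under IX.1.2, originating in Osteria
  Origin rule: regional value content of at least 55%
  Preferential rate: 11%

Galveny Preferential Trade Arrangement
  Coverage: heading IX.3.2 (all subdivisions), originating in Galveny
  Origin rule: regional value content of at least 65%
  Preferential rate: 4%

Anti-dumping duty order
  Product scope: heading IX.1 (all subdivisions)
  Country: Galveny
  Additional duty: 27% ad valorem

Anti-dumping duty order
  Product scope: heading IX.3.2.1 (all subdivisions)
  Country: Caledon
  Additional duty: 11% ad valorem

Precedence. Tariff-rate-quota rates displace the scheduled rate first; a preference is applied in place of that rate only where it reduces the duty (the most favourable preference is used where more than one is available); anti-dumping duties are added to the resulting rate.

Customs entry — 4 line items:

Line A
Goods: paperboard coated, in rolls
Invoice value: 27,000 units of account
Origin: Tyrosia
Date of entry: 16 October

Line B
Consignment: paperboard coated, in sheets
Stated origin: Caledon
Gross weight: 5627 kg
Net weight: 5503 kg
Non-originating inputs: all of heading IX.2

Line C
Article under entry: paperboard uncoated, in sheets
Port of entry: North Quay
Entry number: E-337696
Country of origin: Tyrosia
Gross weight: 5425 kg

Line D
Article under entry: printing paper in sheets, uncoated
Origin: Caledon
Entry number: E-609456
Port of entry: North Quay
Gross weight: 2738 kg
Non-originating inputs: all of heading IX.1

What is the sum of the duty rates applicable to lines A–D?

Line A: paperboard → IX.1; coated → IX.1.2; in rolls → IX.1.2.1. Scheduled 31%. No special measure applies. → 31%.
Line B: paperboard → IX.1; coated → IX.1.2; in sheets → IX.1.2.2. Scheduled 21%. Caledon agreement on IX.1.2: CTH met → 12% available; preferential 12%. → 12%.
Line C: paperboard → IX.1; uncoated → IX.1.1; in sheets → IX.1.1.2. Scheduled 27%. No special measure applies. → 27%.
Line D: printing paper → IX.3; uncoated → IX.3.1; in sheets → IX.3.1.2. Scheduled 28%. quota on IX.3 exhausted → over-quota 15%; Caledon agreement on IX.1.2: IX.3.1.2 not covered. → 15%.
Sum: 31% + 12% + 27% + 15% = 85%.

85%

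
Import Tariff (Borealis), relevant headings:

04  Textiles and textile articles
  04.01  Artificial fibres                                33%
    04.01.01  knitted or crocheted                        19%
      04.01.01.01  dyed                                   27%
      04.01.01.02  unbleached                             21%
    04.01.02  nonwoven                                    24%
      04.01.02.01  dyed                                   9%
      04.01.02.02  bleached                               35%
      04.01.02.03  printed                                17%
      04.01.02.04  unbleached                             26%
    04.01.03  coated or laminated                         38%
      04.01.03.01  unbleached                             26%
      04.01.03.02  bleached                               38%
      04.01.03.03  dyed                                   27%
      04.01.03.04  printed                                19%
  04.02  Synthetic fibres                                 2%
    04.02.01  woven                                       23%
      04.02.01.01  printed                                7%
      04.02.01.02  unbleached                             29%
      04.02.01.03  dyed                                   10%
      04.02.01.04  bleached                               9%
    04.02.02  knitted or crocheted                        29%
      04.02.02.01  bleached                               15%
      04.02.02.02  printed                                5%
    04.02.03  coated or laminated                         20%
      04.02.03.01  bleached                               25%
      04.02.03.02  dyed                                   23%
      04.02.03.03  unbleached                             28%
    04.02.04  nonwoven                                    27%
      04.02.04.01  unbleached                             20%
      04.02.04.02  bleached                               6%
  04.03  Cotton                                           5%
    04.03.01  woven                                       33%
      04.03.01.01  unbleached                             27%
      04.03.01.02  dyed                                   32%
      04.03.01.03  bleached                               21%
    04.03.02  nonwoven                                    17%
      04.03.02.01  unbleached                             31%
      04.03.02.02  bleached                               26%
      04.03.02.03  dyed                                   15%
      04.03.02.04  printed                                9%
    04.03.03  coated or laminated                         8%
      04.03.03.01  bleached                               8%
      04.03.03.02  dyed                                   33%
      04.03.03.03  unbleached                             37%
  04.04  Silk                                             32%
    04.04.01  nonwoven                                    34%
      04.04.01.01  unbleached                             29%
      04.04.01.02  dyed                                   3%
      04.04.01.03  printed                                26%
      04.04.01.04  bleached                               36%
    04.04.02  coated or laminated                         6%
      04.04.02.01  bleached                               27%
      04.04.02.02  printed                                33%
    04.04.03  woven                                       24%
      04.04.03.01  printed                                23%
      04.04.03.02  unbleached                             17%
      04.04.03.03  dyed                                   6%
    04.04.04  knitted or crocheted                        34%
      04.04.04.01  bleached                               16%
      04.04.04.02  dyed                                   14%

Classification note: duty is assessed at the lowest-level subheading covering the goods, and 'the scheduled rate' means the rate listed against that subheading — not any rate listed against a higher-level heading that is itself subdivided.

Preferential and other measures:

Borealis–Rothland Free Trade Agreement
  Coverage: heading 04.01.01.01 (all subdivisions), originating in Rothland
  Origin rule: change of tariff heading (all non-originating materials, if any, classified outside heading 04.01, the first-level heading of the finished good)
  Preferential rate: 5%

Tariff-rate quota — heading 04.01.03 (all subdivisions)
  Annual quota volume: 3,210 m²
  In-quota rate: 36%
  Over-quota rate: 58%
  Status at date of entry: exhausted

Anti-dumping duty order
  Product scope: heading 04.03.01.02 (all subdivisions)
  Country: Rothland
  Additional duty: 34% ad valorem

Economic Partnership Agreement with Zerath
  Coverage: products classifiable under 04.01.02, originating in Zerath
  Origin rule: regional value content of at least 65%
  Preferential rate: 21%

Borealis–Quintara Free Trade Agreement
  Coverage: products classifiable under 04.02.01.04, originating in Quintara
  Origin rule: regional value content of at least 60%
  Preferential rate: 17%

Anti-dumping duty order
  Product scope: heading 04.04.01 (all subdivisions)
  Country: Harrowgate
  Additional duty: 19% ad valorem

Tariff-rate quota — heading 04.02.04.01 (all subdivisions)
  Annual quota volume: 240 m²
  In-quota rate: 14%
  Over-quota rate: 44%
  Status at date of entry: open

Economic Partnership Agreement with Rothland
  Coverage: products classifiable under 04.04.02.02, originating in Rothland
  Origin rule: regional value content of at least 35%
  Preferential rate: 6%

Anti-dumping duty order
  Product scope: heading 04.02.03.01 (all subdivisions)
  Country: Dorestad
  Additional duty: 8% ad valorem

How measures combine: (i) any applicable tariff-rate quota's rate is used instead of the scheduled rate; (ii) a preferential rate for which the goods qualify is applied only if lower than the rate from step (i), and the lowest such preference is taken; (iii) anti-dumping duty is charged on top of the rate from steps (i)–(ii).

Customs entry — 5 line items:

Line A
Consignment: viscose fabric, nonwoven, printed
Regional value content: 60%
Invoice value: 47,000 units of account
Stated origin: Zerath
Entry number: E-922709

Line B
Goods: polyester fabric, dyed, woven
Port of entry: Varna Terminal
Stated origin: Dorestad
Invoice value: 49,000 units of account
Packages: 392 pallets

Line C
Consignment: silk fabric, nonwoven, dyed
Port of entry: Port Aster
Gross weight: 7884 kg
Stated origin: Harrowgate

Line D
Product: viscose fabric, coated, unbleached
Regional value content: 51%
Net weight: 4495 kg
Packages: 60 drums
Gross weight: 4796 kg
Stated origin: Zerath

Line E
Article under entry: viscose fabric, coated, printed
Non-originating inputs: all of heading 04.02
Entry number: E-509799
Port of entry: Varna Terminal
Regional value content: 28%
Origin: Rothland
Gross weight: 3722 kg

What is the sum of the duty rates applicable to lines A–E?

165%

Line A: viscose → 04.01; nonwoven → 04.01.02; printed → 04.01.02.03. Scheduled 17%. Zerath agreement on 04.01.02: RVC < 65%. → 17%.
Line B: polyester → 04.02; woven → 04.02.01; dyed → 04.02.01.03. Scheduled 10%. No special measure applies. → 10%.
Line C: silk → 04.04; nonwoven → 04.04.01; dyed → 04.04.01.02. Scheduled 3%. anti-dumping (Harrowgate, 04.04.01): +19%; total 3% + 19% = 22%. → 22%.
Line D: viscose → 04.01; coated → 04.01.03; unbleached → 04.01.03.01. Scheduled 26%. quota on 04.01.03 exhausted → over-quota 58%; Zerath agreement on 04.01.02: 04.01.03.01 not covered. → 58%.
Line E: viscose → 04.01; coated → 04.01.03; printed → 04.01.03.04. Scheduled 19%. quota on 04.01.03 exhausted → over-quota 58%; Rothland agreement on 04.01.01.01: 04.01.03.04 not covered; Rothland agreement on 04.04.02.02: 04.01.03.04 not covered. → 58%.
Sum: 17% + 10% + 22% + 58% + 58% = 165%.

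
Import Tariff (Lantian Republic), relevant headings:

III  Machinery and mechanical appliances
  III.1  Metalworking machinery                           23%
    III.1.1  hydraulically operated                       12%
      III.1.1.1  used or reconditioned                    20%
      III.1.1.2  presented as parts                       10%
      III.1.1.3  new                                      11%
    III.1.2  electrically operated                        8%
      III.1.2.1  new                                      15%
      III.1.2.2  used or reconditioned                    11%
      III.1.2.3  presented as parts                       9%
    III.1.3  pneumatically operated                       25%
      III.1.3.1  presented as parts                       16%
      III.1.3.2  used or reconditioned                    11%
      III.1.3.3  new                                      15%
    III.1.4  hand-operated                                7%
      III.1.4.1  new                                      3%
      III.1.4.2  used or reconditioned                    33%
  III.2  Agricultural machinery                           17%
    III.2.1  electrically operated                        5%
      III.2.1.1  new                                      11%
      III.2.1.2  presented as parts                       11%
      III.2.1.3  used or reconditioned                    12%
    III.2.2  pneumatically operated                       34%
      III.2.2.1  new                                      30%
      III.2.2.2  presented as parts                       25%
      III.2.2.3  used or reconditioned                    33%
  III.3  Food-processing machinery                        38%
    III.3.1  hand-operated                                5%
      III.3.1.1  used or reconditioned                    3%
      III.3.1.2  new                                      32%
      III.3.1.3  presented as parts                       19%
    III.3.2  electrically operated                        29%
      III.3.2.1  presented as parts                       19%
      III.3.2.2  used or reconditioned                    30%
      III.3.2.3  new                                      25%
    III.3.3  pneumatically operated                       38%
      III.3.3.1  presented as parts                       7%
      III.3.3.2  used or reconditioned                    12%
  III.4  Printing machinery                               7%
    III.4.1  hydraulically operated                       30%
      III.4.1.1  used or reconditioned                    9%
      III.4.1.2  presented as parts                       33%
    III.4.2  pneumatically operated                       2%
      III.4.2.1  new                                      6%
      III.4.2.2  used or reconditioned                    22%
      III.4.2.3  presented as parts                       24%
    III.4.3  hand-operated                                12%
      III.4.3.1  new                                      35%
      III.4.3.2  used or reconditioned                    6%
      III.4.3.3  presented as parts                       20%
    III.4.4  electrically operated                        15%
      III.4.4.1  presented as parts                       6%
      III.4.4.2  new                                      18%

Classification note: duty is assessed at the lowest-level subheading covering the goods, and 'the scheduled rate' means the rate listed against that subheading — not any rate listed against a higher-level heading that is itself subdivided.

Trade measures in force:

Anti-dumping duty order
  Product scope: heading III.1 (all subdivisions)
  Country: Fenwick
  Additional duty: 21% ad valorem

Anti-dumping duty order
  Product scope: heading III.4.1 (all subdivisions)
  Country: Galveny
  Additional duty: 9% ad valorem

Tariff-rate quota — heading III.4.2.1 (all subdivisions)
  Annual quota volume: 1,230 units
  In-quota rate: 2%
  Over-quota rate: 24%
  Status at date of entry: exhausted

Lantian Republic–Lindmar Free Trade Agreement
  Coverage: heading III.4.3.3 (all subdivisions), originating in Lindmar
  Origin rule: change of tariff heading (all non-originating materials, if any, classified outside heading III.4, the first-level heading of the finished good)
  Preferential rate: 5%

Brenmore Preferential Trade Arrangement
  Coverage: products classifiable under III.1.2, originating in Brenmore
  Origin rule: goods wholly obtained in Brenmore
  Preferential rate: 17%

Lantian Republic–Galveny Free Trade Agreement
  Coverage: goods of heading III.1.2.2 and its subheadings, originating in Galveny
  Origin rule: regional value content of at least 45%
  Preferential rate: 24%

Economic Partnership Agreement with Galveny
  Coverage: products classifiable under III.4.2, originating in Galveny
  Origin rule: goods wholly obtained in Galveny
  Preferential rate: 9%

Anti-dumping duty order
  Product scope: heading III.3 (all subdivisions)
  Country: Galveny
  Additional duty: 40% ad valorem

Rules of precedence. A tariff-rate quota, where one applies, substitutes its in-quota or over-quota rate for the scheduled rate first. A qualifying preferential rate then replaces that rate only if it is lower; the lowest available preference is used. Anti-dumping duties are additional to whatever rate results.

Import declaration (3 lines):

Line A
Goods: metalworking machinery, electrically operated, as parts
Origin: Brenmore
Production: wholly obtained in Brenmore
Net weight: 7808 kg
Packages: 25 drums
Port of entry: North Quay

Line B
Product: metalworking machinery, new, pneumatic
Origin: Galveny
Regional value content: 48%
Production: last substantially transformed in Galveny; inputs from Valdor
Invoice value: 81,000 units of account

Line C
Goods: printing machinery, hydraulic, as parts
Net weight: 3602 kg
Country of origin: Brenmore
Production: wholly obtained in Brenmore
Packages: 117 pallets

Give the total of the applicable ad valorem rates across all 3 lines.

57%

Line A: metalworking → III.1; electrically operated → III.1.2; as parts → III.1.2.3. Scheduled 9%. Brenmore agreement on III.1.2: wholly obtained → 17% available; preference 17% not lower than 9% → no reduction. → 9%.
Line B: metalworking → III.1; pneumatic → III.1.3; new → III.1.3.3. Scheduled 15%. Galveny agreement on III.1.2.2: III.1.3.3 not covered; Galveny agreement on III.4.2: III.1.3.3 not covered. → 15%.
Line C: printing → III.4; hydraulic → III.4.1; as parts → III.4.1.2. Scheduled 33%. Brenmore agreement on III.1.2: III.4.1.2 not covered. → 33%.
Sum: 9% + 15% + 33% = 57%.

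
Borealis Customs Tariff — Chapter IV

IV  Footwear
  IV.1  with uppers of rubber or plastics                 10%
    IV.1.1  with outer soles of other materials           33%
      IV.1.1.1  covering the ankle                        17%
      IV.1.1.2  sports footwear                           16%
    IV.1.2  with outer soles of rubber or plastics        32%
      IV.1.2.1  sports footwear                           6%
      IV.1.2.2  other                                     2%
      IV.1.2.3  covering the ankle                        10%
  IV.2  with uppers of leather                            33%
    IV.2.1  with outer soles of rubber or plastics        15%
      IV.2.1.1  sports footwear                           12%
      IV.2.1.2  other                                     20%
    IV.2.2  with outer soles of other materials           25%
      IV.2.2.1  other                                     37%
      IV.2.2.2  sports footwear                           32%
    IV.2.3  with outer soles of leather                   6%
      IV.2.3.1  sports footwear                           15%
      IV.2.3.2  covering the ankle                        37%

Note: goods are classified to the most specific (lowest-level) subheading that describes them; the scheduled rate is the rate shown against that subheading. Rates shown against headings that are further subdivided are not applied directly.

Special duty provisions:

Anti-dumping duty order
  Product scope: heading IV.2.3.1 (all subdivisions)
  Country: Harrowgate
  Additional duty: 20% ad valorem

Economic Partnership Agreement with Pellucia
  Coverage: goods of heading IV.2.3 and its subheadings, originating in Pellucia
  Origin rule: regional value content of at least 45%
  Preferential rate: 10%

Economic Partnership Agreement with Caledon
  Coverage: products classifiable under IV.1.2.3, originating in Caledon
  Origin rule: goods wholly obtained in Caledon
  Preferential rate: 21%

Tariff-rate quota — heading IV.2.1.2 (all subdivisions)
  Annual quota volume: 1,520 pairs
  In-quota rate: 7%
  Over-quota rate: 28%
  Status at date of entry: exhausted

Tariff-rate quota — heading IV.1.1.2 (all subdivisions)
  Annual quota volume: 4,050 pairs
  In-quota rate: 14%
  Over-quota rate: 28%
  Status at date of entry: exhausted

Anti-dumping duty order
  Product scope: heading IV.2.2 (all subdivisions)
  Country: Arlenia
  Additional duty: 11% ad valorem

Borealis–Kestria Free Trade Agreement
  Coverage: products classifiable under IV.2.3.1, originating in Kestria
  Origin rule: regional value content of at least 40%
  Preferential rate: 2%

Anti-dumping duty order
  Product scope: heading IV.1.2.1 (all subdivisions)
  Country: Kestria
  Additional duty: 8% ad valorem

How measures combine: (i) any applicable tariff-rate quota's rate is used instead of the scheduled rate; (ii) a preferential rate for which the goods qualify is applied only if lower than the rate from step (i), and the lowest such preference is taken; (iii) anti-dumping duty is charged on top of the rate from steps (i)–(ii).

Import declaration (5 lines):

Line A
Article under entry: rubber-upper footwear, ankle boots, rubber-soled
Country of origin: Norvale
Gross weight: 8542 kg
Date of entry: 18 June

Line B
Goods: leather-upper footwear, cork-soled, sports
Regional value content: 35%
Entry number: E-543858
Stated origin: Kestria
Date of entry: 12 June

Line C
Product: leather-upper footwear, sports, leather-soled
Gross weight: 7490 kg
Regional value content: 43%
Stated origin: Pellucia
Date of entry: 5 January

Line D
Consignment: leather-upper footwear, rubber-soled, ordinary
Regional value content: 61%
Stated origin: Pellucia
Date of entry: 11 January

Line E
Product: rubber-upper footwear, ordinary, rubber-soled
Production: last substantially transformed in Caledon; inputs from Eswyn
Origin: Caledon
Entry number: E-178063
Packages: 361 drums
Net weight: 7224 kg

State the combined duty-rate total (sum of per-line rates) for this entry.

Line A: rubber-upper → IV.1; rubber-soled → IV.1.2; ankle boots → IV.1.2.3. Scheduled 10%. No special measure applies. → 10%.
Line B: leather-upper → IV.2; cork-soled → IV.2.2; sports → IV.2.2.2. Scheduled 32%. Kestria agreement on IV.2.3.1: IV.2.2.2 not covered. → 32%.
Line C: leather-upper → IV.2; leather-soled → IV.2.3; sports → IV.2.3.1. Scheduled 15%. Pellucia agreement on IV.2.3: RVC < 45%. → 15%.
Line D: leather-upper → IV.2; rubber-soled → IV.2.1; ordinary → IV.2.1.2. Scheduled 20%. quota on IV.2.1.2 exhausted → over-quota 28%; Pellucia agreement on IV.2.3: IV.2.1.2 not covered. → 28%.
Line E: rubber-upper → IV.1; rubber-soled → IV.1.2; ordinary → IV.1.2.2. Scheduled 2%. Caledon agreement on IV.1.2.3: IV.1.2.2 not covered. → 2%.
Sum: 10% + 32% + 15% + 28% + 2% = 87%.

87%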